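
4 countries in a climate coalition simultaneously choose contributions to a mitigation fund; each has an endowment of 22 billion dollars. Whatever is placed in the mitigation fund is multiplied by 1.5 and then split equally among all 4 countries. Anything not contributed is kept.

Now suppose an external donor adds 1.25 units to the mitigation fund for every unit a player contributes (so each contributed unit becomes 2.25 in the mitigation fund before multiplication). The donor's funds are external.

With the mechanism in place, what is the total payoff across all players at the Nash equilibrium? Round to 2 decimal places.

88.00 billion dollars

Even with the mechanism, each unit contributed returns only 1.5 × 2.25 / 4 = 0.8438 per unit of net cost, so contributing nothing is still dominant.
Everyone keeps their endowment and the group total is 4 × 22 = 88.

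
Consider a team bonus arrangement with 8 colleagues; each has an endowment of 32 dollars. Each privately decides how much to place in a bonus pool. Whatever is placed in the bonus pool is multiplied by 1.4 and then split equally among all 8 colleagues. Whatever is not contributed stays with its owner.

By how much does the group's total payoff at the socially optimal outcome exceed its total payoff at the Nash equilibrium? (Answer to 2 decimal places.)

Each contributed unit returns 1.4/8 = 0.1750 to its contributor — below 1 — so contributing 0 is dominant for every player. At the Nash equilibrium everyone keeps their 32, and the group total is 8 × 32 = 256.
Each contributed unit returns 1.400 to the group as a whole (0.1750 to each of 8 players), which exceeds 1, so the social optimum is full contribution: group total = 1.400 × 256 = 358.40.
Efficiency loss = 358.40 − 256 = 102.40.

102.40 dollars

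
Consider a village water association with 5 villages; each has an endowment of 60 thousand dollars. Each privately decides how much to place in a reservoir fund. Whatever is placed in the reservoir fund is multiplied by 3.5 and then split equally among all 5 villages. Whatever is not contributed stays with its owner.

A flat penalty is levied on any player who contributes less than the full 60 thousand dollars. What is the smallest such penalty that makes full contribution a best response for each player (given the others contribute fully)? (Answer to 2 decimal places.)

18.00 thousand dollars

Given the others contribute fully, the best deviation is to contribute 0 (any partial contribution still incurs the fine and gives up units whose private return 0.7000 is below 1).
Deviating from 60 to 0 saves 60 thousand dollars but forfeits the deviator's share of the drop in the reservoir fund: 3.5/5 × 60 = 42.00.
So the deviation gain is 60 − 42.00 = 18.00, and the fine must be at least 18.00 thousand dollars to wipe it out.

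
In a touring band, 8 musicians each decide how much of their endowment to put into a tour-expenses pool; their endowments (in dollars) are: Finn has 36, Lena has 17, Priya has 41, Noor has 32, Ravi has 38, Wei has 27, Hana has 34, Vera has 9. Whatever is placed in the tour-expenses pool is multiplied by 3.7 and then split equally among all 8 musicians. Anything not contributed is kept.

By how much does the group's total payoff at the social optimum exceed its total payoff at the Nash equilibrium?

The private return per contributed unit is 3.7/8 = 0.4625 < 1 for every player regardless of endowment, so the Nash equilibrium is zero contribution and the group total is Σ E_j = 36 + 17 + 41 + 32 + 38 + 27 + 34 + 9 = 234.
Each contributed unit returns 3.700 to the group, so the social optimum is full contribution by everyone: group total = 3.700 × 234 = 865.80.
Efficiency loss = (3.700 − 1) × 234 = 631.80.

631.80 dollars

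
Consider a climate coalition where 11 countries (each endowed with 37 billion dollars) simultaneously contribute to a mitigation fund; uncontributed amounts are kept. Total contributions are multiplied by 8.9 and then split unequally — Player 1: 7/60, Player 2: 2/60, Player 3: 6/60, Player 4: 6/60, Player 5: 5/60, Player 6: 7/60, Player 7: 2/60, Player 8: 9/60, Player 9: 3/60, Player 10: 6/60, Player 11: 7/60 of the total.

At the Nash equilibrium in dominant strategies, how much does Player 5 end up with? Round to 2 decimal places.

146.77 billion dollars

For player j, contributing a unit is worthwhile iff 8.9 × (j's share) ≥ 1, i.e. iff j's share is at least 0.1124.
The shares above 0.1124 belong to Player 1, Player 6, Player 8 and Player 11, contributing 37 each; the remaining 7 contribute 0. Total contributed: 148.
Player 5 keeps 37 and receives 8.9 × 148 × 5/60 = 109.77 from the mitigation fund, for a payoff of 146.77.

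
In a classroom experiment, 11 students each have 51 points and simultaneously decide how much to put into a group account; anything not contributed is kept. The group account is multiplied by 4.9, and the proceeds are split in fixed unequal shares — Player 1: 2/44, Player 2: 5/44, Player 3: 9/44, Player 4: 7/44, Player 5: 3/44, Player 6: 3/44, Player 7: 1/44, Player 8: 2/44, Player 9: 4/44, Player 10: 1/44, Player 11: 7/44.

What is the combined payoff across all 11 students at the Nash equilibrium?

759.90 points

Each unit j contributes comes back to j as 4.9 × (j's share), so j prefers to contribute only if that share exceeds 1/4.9 = 0.2041; otherwise keeping the unit dominates.
Only Player 3 (9/44) clears that bar, contributing 51; the remaining 10 contribute 0. Total contributed: 51.
The group account pays out 4.9 × 51 = 249.90 in total (split across the unequal shares, but the aggregate is all that matters for the group sum).
The 10 free-riders keep 51 each, adding 510. Group total = 510 + 249.90 = 759.90.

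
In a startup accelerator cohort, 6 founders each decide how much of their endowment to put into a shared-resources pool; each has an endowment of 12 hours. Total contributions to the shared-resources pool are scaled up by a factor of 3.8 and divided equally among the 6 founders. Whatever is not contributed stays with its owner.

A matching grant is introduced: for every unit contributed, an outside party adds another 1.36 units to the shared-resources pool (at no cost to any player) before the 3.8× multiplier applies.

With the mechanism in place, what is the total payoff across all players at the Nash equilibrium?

With the mechanism, a contributed unit returns 3.8 × 2.36 / 6 = 1.4947 per unit of net cost to the contributor — now above 1 — so contributing fully is weakly dominant for every player.
At the Nash equilibrium everyone contributes 12. Group total payoff = 3.8 × 2.36 × 72 = 645.70.

645.70 hours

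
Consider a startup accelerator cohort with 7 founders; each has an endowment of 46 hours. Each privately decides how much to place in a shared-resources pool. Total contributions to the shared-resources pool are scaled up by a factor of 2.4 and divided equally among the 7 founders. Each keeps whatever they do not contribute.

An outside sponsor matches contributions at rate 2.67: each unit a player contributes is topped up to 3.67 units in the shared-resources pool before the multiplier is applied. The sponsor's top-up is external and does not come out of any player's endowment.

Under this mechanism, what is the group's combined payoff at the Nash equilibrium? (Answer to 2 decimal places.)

2836.18 hours

Under the mechanism each unit contributed yields 2.4 × 3.67 / 7 = 1.2583 back to its contributor per unit of net cost, which exceeds 1, making full contribution the dominant choice for everyone.
At the Nash equilibrium everyone contributes 46. Group total payoff = 2.4 × 3.67 × 322 = 2836.18.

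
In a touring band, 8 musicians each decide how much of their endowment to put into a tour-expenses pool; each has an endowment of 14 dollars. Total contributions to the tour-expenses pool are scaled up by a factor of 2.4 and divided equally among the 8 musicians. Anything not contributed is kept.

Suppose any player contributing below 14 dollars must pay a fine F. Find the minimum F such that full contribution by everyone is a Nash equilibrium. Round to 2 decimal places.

9.80 dollars

Given the others contribute fully, the best deviation is to contribute 0 (any partial contribution still incurs the fine and gives up units whose private return 0.3000 is below 1).
Deviating from 14 to 0 saves 14 dollars but forfeits the deviator's share of the drop in the tour-expenses pool: 2.4/8 × 14 = 4.20.
So the deviation gain is 14 − 4.20 = 9.80, and the fine must be at least 9.80 dollars to wipe it out.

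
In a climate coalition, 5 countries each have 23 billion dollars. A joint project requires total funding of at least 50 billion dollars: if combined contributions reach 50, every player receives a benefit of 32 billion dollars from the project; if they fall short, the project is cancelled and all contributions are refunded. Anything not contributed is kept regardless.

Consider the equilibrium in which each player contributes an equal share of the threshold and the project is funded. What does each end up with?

Equal share of the threshold: 50/5 = 10.
At this profile no one gains by cutting their contribution: any cut drops the total below 50, the project is cancelled, contributions are refunded, and the deviator ends with 23, which is less than 23 − 10 + 32 = 45. Contributing more than 10 just wastes the excess. So contributing exactly 10 is a best response.
Each player's payoff: 23 − 10 + 32 = 45.

45 billion dollars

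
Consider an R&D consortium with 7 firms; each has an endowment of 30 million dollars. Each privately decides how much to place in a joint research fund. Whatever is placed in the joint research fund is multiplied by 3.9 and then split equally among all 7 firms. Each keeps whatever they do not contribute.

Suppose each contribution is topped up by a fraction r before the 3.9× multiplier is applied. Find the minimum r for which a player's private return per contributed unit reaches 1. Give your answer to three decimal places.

With matching at rate r, one contributed unit becomes (1 + r) in the joint research fund and returns 3.9 × (1 + r) / 7 to the contributor.
Setting this equal to 1: 1 + r = 7/3.9 = 1.7949.
So the minimum matching rate is r = 1.7949 − 1 = 0.795.

0.795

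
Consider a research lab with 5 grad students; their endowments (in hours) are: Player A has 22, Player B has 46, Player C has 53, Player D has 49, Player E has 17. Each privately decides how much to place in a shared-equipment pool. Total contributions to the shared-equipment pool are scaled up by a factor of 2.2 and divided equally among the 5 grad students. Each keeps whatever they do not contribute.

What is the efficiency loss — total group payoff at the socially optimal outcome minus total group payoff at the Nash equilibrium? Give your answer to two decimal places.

The private return per contributed unit is 2.2/5 = 0.4400 < 1 for every player regardless of endowment, so the Nash equilibrium is zero contribution and the group total is Σ E_j = 22 + 46 + 53 + 49 + 17 = 187.
Each contributed unit returns 2.200 to the group, so the social optimum is full contribution by everyone: group total = 2.200 × 187 = 411.40.
Efficiency loss = (2.200 − 1) × 187 = 224.40.

224.40 hours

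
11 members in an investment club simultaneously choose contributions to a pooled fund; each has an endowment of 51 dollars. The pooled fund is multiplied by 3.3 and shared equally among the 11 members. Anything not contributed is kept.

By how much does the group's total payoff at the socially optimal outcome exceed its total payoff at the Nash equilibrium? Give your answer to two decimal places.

Each contributed unit returns 3.3/11 = 0.3000 to its contributor — below 1 — so contributing 0 is dominant for every player. At the Nash equilibrium everyone keeps their 51, and the group total is 11 × 51 = 561.
Each contributed unit returns 3.300 to the group as a whole (0.3000 to each of 11 players), which exceeds 1, so the social optimum is full contribution: group total = 3.300 × 561 = 1851.30.
Efficiency loss = 1851.30 − 561 = 1290.30.

1290.30 dollars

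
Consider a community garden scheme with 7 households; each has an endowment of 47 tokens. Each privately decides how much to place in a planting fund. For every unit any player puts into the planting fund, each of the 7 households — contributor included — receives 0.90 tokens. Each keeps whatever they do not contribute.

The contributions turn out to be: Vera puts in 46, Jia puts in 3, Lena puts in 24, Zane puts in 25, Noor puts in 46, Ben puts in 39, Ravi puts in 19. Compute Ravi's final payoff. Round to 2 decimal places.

209.80 tokens

Total contributed: 46 + 3 + 24 + 25 + 46 + 39 + 19 = 202.
Each receives 0.90 × 202 = 181.80 from the planting fund.
Ravi keeps 47 − 19 = 28, so Ravi's payoff is 28 + 181.80 = 209.80.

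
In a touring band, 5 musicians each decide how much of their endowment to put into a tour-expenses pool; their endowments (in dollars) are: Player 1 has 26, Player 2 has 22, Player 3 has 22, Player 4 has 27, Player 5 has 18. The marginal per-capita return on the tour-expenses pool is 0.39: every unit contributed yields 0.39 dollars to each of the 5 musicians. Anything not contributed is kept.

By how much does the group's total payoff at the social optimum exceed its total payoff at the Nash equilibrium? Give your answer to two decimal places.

109.25 dollars

The private return per contributed unit is 0.39 < 1 for everyone, so the Nash equilibrium is zero contribution and the group total is Σ E_j = 26 + 22 + 22 + 27 + 18 = 115.
Each contributed unit returns 1.950 to the group, so the social optimum is full contribution by everyone: group total = 1.950 × 115 = 224.25.
Efficiency loss = (1.950 − 1) × 115 = 109.25.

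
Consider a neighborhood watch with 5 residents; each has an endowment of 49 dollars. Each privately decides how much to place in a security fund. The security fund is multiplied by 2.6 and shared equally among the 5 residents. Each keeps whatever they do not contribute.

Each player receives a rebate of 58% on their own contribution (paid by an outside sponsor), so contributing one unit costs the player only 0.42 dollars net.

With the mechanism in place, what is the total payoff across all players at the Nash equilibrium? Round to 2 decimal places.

With the mechanism, a contributed unit returns (2.6/5) / 0.42 = 1.2381 per unit of net cost to the contributor — now above 1 — so contributing fully is weakly dominant for every player.
So the Nash equilibrium is full contribution by all 5; the group earns 5 × (49 × 0.58 + 2.6 × 49) = 779.10.

779.10 dollars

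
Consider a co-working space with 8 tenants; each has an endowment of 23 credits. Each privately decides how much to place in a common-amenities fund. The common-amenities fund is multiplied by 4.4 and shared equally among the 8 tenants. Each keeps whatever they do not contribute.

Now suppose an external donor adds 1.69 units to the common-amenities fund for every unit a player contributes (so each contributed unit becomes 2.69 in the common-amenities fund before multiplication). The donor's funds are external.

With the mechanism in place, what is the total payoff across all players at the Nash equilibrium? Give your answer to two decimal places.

With the mechanism, a contributed unit returns 4.4 × 2.69 / 8 = 1.4795 per unit of net cost to the contributor — now above 1 — so contributing fully is weakly dominant for every player.
So the Nash equilibrium is full contribution by all 8; the group earns 4.4 × 2.69 × 184 = 2177.82.

2177.82 credits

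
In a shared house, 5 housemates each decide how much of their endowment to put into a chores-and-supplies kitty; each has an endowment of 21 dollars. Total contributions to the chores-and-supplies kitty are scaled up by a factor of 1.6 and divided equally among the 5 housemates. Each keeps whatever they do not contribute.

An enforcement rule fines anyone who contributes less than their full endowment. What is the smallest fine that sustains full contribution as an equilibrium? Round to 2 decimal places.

14.28 dollars

Given the others contribute fully, the best deviation is to contribute 0 (any partial contribution still incurs the fine and gives up units whose private return 0.3200 is below 1).
Deviating from 21 to 0 saves 21 dollars but forfeits the deviator's share of the drop in the chores-and-supplies kitty: 1.6/5 × 21 = 6.72.
So the deviation gain is 21 − 6.72 = 14.28, and the fine must be at least 14.28 dollars to wipe it out.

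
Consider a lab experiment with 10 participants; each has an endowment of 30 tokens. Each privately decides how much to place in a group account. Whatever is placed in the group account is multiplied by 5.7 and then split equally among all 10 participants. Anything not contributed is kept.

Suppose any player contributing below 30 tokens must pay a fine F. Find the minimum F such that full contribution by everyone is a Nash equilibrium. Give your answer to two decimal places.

Given the others contribute fully, the best deviation is to contribute 0 (any partial contribution still incurs the fine and gives up units whose private return 0.5700 is below 1).
Deviating from 30 to 0 saves 30 tokens but forfeits the deviator's share of the drop in the group account: 5.7/10 × 30 = 17.10.
So the deviation gain is 30 − 17.10 = 12.90, and the fine must be at least 12.90 tokens to wipe it out.

12.90 tokens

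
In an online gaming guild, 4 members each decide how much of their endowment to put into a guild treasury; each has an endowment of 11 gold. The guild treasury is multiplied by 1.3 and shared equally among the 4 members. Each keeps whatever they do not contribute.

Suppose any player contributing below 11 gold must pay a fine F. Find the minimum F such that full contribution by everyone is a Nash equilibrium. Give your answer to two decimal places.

Given the others contribute fully, the best deviation is to contribute 0 (any partial contribution still incurs the fine and gives up units whose private return 0.3250 is below 1).
Deviating from 11 to 0 saves 11 gold but forfeits the deviator's share of the drop in the guild treasury: 1.3/4 × 11 = 3.57.
So the deviation gain is 11 − 3.57 = 7.43, and the fine must be at least 7.43 gold to wipe it out.

7.43 gold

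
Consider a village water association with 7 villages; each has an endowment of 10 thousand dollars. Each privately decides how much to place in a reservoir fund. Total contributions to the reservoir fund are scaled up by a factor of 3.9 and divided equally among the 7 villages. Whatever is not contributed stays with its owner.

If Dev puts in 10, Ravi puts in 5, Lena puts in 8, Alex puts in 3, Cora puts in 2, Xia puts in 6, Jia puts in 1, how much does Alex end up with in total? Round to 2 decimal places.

Total contributed: 10 + 5 + 8 + 3 + 2 + 6 + 1 = 35.
Each receives 3.9 × 35 / 7 = 19.50 from the reservoir fund.
Alex keeps 10 − 3 = 7, so Alex's payoff is 7 + 19.50 = 26.50.

26.50 thousand dollars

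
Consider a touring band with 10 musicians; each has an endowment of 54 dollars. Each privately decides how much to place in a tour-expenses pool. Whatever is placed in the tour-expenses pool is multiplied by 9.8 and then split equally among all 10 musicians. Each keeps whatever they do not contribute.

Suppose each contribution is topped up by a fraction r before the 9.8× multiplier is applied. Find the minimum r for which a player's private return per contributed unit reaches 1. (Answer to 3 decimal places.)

0.020

With matching at rate r, one contributed unit becomes (1 + r) in the tour-expenses pool and returns 9.8 × (1 + r) / 10 to the contributor.
Setting this equal to 1: 1 + r = 10/9.8 = 1.0204.
So the minimum matching rate is r = 1.0204 − 1 = 0.020.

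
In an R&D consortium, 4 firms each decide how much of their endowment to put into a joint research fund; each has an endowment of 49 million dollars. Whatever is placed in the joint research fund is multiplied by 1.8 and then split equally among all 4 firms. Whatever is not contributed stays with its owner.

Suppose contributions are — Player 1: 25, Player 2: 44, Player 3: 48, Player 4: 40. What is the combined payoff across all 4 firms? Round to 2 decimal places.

321.60 million dollars

Total contributed: 25 + 44 + 48 + 40 = 157; total kept: 4 × 49 − 157 = 39.
The joint research fund pays out 1.8 × 157 = 282.60 in aggregate.
Group total = 39 + 282.60 = 321.60.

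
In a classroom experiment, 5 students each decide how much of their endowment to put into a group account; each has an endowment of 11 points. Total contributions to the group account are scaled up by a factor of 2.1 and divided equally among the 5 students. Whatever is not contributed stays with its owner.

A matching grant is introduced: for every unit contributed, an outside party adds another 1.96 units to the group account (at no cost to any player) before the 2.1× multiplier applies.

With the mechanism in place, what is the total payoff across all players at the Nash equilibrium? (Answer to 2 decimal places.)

With the mechanism, a contributed unit returns 2.1 × 2.96 / 5 = 1.2432 per unit of net cost to the contributor — now above 1 — so contributing fully is weakly dominant for every player.
At the Nash equilibrium everyone contributes 11. Group total payoff = 2.1 × 2.96 × 55 = 341.88.

341.88 points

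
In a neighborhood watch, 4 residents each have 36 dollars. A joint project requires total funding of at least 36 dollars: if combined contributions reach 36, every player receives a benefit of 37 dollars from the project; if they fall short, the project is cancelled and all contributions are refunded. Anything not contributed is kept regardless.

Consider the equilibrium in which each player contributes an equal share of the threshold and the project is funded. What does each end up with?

Equal share of the threshold: 36/4 = 9.
At this profile no one gains by cutting their contribution: any cut drops the total below 36, the project is cancelled, contributions are refunded, and the deviator ends with 36, which is less than 36 − 9 + 37 = 64. Contributing more than 9 just wastes the excess. So contributing exactly 9 is a best response.
Each player's payoff: 36 − 9 + 37 = 64.

64 dollars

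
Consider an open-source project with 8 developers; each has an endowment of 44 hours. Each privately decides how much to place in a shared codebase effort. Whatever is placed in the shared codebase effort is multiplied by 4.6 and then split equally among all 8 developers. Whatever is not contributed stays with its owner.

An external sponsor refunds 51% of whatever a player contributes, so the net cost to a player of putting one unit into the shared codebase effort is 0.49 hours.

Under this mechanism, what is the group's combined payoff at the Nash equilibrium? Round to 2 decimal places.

Under the mechanism each unit contributed yields (4.6/8) / 0.49 = 1.1735 back to its contributor per unit of net cost, which exceeds 1, making full contribution the dominant choice for everyone.
At the Nash equilibrium everyone contributes 44. Group total payoff = 8 × (44 × 0.51 + 4.6 × 44) = 1798.72.

1798.72 hours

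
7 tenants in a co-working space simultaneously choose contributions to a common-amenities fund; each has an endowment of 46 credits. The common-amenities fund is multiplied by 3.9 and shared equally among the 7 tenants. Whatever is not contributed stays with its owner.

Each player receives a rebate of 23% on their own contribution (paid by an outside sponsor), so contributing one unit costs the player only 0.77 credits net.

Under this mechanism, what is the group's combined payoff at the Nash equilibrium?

322.00 credits

Even with the mechanism, each unit contributed returns only (3.9/7) / 0.77 = 0.7236 per unit of net cost, so contributing nothing is still dominant.
At the Nash equilibrium no one contributes; group total payoff = 7 × 46 = 322.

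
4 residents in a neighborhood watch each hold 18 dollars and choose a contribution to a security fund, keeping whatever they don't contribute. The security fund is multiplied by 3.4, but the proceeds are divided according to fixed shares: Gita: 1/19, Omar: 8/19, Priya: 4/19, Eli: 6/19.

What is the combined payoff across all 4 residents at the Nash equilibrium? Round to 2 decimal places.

158.40 dollars

For player j, contributing a unit is worthwhile iff 3.4 × (j's share) ≥ 1, i.e. iff j's share is at least 0.2941.
Omar and Eli clear that bar, contributing 18 each; the remaining 2 contribute 0. Total contributed: 36.
The security fund pays out 3.4 × 36 = 122.40 in total (split across the unequal shares, but the aggregate is all that matters for the group sum).
The 2 free-riders keep 18 each, adding 36. Group total = 36 + 122.40 = 158.40.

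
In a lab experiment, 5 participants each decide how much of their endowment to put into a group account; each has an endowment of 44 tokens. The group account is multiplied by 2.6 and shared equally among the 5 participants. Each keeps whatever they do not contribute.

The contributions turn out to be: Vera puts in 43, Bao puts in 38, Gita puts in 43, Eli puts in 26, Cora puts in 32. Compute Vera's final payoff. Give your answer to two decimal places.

Total contributed: 43 + 38 + 43 + 26 + 32 = 182.
Each receives 2.6 × 182 / 5 = 94.64 from the group account.
Vera keeps 44 − 43 = 1, so Vera's payoff is 1 + 94.64 = 95.64.

95.64 tokens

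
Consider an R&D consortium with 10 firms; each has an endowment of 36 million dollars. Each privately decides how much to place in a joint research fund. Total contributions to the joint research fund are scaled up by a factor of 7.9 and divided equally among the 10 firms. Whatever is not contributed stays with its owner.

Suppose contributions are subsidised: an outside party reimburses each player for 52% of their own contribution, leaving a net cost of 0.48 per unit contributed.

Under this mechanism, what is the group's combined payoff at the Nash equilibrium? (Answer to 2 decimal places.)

With the mechanism, a contributed unit returns (7.9/10) / 0.48 = 1.6458 per unit of net cost to the contributor — now above 1 — so contributing fully is weakly dominant for every player.
At the Nash equilibrium everyone contributes 36. Group total payoff = 10 × (36 × 0.52 + 7.9 × 36) = 3031.20.

3031.20 million dollars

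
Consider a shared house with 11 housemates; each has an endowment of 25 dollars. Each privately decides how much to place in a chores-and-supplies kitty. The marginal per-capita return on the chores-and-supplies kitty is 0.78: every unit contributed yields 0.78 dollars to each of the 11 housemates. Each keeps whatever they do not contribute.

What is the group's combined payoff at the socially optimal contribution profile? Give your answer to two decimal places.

Each contributed unit returns 8.580 to the group as a whole (0.78 to each of 11 players), which exceeds 1, so the social optimum is full contribution: group total = 8.580 × 275 = 2359.50.

2359.50 dollars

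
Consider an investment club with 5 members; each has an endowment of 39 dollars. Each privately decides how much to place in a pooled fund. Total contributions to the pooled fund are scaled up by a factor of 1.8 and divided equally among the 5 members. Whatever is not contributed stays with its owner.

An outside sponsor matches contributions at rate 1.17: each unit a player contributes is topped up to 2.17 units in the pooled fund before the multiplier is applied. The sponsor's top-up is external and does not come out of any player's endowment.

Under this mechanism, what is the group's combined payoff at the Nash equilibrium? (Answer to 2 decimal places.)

Even with the mechanism, each unit contributed returns only 1.8 × 2.17 / 5 = 0.7812 per unit of net cost, so contributing nothing is still dominant.
At the Nash equilibrium no one contributes; group total payoff = 5 × 39 = 195.

195.00 dollars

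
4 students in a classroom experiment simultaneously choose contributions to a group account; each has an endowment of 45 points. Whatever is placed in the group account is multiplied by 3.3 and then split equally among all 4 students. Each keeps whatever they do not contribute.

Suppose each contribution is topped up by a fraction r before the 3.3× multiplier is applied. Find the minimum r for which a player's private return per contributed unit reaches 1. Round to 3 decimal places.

With matching at rate r, one contributed unit becomes (1 + r) in the group account and returns 3.3 × (1 + r) / 4 to the contributor.
Setting this equal to 1: 1 + r = 4/3.3 = 1.2121.
So the minimum matching rate is r = 1.2121 − 1 = 0.212.

0.212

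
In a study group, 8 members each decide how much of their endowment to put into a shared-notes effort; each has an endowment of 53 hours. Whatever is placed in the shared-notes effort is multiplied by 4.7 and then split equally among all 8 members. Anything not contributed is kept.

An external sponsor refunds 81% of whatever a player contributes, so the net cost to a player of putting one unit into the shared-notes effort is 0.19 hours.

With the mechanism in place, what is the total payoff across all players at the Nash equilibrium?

2336.24 hours

The effective private return per unit is now (4.7/8) / 0.19 = 3.0921 > 1, so every player's dominant strategy flips to full contribution.
So the Nash equilibrium is full contribution by all 8; the group earns 8 × (53 × 0.81 + 4.7 × 53) = 2336.24.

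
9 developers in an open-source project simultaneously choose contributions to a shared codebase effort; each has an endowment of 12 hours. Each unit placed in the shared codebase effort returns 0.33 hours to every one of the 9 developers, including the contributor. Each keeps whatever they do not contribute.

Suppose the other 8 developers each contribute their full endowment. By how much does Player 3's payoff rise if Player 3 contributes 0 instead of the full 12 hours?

Switching from a contribution of 12 to 0 lets Player 3 keep an extra 12 hours, but lowers the shared codebase effort by 12, which costs Player 3 their own share of that drop: 0.33 × 12 = 3.96.
Net gain = 12 − 3.96 = 8.04. The private return per contributed unit (0.33) is below 1, so free-riding is indeed the best response regardless of what the others do.

8.04 hours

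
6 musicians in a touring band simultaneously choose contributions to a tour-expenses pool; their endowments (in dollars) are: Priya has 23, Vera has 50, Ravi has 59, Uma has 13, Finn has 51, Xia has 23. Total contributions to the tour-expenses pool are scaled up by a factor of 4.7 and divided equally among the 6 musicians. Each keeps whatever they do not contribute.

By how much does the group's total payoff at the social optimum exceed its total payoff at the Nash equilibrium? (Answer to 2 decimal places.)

810.30 dollars

The private return per contributed unit is 4.7/6 = 0.7833 < 1 for every player regardless of endowment, so the Nash equilibrium is zero contribution and the group total is Σ E_j = 23 + 50 + 59 + 13 + 51 + 23 = 219.
Each contributed unit returns 4.700 to the group, so the social optimum is full contribution by everyone: group total = 4.700 × 219 = 1029.30.
Efficiency loss = (4.700 − 1) × 219 = 810.30.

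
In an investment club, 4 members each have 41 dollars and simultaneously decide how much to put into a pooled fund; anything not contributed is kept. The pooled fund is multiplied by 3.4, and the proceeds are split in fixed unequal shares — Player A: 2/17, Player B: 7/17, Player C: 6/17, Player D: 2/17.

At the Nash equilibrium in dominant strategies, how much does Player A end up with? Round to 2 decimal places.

73.80 dollars

Each unit j contributes comes back to j as 3.4 × (j's share), so j prefers to contribute only if that share exceeds 1/3.4 = 0.2941; otherwise keeping the unit dominates.
The shares above 0.2941 belong to Player B and Player C, contributing 41 each; the remaining 2 contribute 0. Total contributed: 82.
Player A keeps 41 and receives 3.4 × 82 × 2/17 = 32.80 from the pooled fund, for a payoff of 73.80.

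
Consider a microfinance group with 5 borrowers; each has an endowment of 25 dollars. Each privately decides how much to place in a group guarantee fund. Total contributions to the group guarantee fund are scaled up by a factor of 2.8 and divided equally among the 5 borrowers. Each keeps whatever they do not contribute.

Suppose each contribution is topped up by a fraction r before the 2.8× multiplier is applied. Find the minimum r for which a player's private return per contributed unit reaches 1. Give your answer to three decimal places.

With matching at rate r, one contributed unit becomes (1 + r) in the group guarantee fund and returns 2.8 × (1 + r) / 5 to the contributor.
Setting this equal to 1: 1 + r = 5/2.8 = 1.7857.
So the minimum matching rate is r = 1.7857 − 1 = 0.786.

0.786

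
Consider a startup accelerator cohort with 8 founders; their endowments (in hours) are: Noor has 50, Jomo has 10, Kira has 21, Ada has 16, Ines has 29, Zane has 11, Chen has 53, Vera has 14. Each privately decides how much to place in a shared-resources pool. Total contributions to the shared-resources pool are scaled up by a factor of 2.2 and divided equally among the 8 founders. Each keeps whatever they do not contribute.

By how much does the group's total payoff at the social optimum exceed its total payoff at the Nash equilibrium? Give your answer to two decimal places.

244.80 hours

The private return per contributed unit is 2.2/8 = 0.2750 < 1 for every player regardless of endowment, so the Nash equilibrium is zero contribution and the group total is Σ E_j = 50 + 10 + 21 + 16 + 29 + 11 + 53 + 14 = 204.
Each contributed unit returns 2.200 to the group, so the social optimum is full contribution by everyone: group total = 2.200 × 204 = 448.80.
Efficiency loss = (2.200 − 1) × 204 = 244.80.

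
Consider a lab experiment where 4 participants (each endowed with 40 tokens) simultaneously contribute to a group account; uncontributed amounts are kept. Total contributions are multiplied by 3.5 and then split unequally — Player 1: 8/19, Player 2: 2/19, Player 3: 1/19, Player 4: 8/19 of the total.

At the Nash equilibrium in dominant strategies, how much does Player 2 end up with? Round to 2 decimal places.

For player j, contributing a unit is worthwhile iff 3.5 × (j's share) ≥ 1, i.e. iff j's share is at least 0.2857.
Player 1 and Player 4 clear that bar, contributing 40 each; the remaining 2 contribute 0. Total contributed: 80.
Player 2 keeps 40 and receives 3.5 × 80 × 2/19 = 29.47 from the group account, for a payoff of 69.47.

69.47 tokens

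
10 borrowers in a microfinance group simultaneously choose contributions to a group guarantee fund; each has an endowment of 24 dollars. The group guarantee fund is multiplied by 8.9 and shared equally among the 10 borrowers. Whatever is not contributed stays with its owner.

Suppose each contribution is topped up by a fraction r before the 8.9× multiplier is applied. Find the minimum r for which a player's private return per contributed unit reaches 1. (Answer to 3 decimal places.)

With matching at rate r, one contributed unit becomes (1 + r) in the group guarantee fund and returns 8.9 × (1 + r) / 10 to the contributor.
Setting this equal to 1: 1 + r = 10/8.9 = 1.1236.
So the minimum matching rate is r = 1.1236 − 1 = 0.124.

0.124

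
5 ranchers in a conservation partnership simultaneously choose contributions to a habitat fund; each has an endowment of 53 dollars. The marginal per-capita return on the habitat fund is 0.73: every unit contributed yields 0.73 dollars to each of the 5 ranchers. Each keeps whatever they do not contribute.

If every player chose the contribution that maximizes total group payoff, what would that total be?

Each contributed unit returns 3.650 to the group as a whole (0.73 to each of 5 players), which exceeds 1, so the social optimum is full contribution: group total = 3.650 × 265 = 967.25.

967.25 dollars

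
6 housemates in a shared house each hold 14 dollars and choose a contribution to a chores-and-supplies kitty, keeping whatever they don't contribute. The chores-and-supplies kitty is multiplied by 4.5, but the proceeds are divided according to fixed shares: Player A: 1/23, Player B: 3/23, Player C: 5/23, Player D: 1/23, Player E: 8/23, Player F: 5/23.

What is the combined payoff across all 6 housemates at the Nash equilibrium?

133.00 dollars

Each unit j contributes comes back to j as 4.5 × (j's share), so j prefers to contribute only if that share exceeds 1/4.5 = 0.2222; otherwise keeping the unit dominates.
Only Player E (8/23) clears that bar, contributing 14; the remaining 5 contribute 0. Total contributed: 14.
The chores-and-supplies kitty pays out 4.5 × 14 = 63.00 in total (split across the unequal shares, but the aggregate is all that matters for the group sum).
The 5 free-riders keep 14 each, adding 70. Group total = 70 + 63.00 = 133.00.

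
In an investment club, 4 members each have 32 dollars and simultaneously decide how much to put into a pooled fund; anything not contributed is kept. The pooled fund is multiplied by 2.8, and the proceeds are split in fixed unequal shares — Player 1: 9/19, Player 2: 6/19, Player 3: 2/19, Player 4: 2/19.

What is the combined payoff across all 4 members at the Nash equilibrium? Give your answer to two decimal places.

Player j's private return per contributed unit is 2.8 × (j's share). Contributing is weakly dominant for j when that share is at least 1/2.8 = 0.3571, and contributing 0 is dominant otherwise.
The only share above 0.3571 is Player 1's 9/19, contributing 32; the remaining 3 contribute 0. Total contributed: 32.
The pooled fund pays out 2.8 × 32 = 89.60 in total (split across the unequal shares, but the aggregate is all that matters for the group sum).
The 3 free-riders keep 32 each, adding 96. Group total = 96 + 89.60 = 185.60.

185.60 dollars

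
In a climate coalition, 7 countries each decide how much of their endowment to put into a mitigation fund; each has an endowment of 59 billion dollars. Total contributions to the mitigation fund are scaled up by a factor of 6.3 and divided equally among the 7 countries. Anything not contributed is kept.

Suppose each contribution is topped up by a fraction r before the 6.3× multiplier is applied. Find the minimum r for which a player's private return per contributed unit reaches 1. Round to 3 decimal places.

0.111

With matching at rate r, one contributed unit becomes (1 + r) in the mitigation fund and returns 6.3 × (1 + r) / 7 to the contributor.
Setting this equal to 1: 1 + r = 7/6.3 = 1.1111.
So the minimum matching rate is r = 1.1111 − 1 = 0.111.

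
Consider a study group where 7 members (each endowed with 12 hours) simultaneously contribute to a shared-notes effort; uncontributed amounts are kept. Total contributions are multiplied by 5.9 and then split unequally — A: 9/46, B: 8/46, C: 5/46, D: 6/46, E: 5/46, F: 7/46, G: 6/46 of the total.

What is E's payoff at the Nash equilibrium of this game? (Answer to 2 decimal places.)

27.39 hours

A player with share s gets back 5.9·s per unit contributed, so full contribution is dominant for anyone with s > 1/5.9 = 0.1695 and zero contribution is dominant for anyone below.
A and B are above the threshold, contributing 12 each; the remaining 5 contribute 0. Total contributed: 24.
E keeps 12 and receives 5.9 × 24 × 5/46 = 15.39 from the shared-notes effort, for a payoff of 27.39.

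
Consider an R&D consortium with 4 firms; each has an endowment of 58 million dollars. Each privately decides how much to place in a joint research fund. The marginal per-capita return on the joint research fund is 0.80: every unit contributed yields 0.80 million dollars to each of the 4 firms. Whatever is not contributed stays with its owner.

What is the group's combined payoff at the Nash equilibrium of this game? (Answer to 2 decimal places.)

232.00 million dollars

The private return per contributed unit is 0.80 < 1, so contributing 0 is dominant for every player. At the Nash equilibrium everyone keeps their 58, and the group total is 4 × 58 = 232.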